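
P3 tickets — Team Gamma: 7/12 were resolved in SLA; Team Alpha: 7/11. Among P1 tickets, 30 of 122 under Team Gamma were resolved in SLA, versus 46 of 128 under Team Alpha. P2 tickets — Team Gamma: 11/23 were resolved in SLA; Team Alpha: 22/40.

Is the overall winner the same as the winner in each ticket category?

Yes

P3: Team Gamma 7/12 = 58.3%, Team Alpha 7/11 = 63.6% → Team Alpha
P1: Team Gamma 30/122 = 24.6%, Team Alpha 46/128 = 35.9% → Team Alpha
P2: Team Gamma 11/23 = 47.8%, Team Alpha 22/40 = 55.0% → Team Alpha
Overall: Team Gamma 48/157 = 30.6%, Team Alpha 75/179 = 41.9% → Team Alpha
Team Alpha wins overall and in every ticket group — no reversal.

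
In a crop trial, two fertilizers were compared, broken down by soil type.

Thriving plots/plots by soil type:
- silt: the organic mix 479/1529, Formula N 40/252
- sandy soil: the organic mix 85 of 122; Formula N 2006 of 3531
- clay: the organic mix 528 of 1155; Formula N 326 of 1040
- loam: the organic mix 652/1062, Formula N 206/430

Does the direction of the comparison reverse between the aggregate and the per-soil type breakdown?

Yes

Silt: the organic mix 479/1529 = 31.3%, Formula N 40/252 = 15.9% → the organic mix
Sandy soil: the organic mix 85/122 = 69.7%, Formula N 2006/3531 = 56.8% → the organic mix
Clay: the organic mix 528/1155 = 45.7%, Formula N 326/1040 = 31.3% → the organic mix
Loam: the organic mix 652/1062 = 61.4%, Formula N 206/430 = 47.9% → the organic mix
Overall: the organic mix 1744/3868 = 45.1%, Formula N 2578/5253 = 49.1% → Formula N
The organic mix wins each soil group but Formula N wins overall — the comparison reverses. The organic mix's plots skew toward silt, which has a lower base rate.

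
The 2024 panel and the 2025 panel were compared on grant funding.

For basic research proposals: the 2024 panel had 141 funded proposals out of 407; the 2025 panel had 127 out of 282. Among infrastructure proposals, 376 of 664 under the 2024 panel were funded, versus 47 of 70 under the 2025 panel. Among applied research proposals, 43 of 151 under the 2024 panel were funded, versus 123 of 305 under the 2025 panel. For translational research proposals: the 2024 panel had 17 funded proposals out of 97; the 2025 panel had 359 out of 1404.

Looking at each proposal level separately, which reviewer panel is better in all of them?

the 2025 panel

Basic research: the 2024 panel 141/407 = 34.6%, the 2025 panel 127/282 = 45.0% → the 2025 panel
Infrastructure: the 2024 panel 376/664 = 56.6%, the 2025 panel 47/70 = 67.1% → the 2025 panel
Applied research: the 2024 panel 43/151 = 28.5%, the 2025 panel 123/305 = 40.3% → the 2025 panel
Translational research: the 2024 panel 17/97 = 17.5%, the 2025 panel 359/1404 = 25.6% → the 2025 panel
The 2025 panel has the higher rate in all 4 groups.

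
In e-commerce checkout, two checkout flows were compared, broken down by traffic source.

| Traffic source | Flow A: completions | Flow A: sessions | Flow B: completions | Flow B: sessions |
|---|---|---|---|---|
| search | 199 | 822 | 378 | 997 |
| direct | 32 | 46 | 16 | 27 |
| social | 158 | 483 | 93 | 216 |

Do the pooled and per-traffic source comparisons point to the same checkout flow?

No

Search: Flow A 199/822 = 24.2%, Flow B 378/997 = 37.9% → Flow B
Direct: Flow A 32/46 = 69.6%, Flow B 16/27 = 59.3% → Flow A
Social: Flow A 158/483 = 32.7%, Flow B 93/216 = 43.1% → Flow B
Overall: Flow A 389/1351 = 28.8%, Flow B 487/1240 = 39.3% → Flow B
Neither sweeps: Flow A wins 1 of 3 groups, Flow B wins 2. Flow B wins overall but not every group — no Simpson reversal.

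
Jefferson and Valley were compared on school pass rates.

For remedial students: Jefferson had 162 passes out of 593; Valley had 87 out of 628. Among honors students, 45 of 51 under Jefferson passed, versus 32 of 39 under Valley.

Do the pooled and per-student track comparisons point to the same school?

Yes

Remedial: Jefferson 162/593 = 27.3%, Valley 87/628 = 13.9% → Jefferson
Honors: Jefferson 45/51 = 88.2%, Valley 32/39 = 82.1% → Jefferson
Overall: Jefferson 207/644 = 32.1%, Valley 119/667 = 17.8% → Jefferson
Jefferson wins overall and in every student group — no reversal.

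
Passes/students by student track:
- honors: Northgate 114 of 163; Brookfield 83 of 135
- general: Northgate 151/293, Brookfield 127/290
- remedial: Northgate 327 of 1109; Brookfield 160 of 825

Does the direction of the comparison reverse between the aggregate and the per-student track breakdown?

No

Honors: Northgate 114/163 = 69.9%, Brookfield 83/135 = 61.5% → Northgate
General: Northgate 151/293 = 51.5%, Brookfield 127/290 = 43.8% → Northgate
Remedial: Northgate 327/1109 = 29.5%, Brookfield 160/825 = 19.4% → Northgate
Overall: Northgate 592/1565 = 37.8%, Brookfield 370/1250 = 29.6% → Northgate
Northgate wins overall and in every student group — no reversal.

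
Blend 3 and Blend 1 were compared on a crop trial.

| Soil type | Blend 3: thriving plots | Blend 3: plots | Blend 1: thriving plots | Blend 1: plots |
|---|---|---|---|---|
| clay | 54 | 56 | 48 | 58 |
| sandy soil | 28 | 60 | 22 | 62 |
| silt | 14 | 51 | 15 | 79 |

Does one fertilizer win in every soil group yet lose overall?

Clay: Blend 3 54/56 = 96.4%, Blend 1 48/58 = 82.8% → Blend 3
Sandy soil: Blend 3 28/60 = 46.7%, Blend 1 22/62 = 35.5% → Blend 3
Silt: Blend 3 14/51 = 27.5%, Blend 1 15/79 = 19.0% → Blend 3
Overall: Blend 3 96/167 = 57.5%, Blend 1 85/199 = 42.7% → Blend 3
Blend 3 wins overall and in every soil group — no reversal.

No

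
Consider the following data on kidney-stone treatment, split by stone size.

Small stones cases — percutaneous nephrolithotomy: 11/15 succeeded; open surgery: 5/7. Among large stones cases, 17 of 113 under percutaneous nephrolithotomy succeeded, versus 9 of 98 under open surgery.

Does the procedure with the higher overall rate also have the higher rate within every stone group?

Yes

Small stones: percutaneous nephrolithotomy 11/15 = 73.3%, open surgery 5/7 = 71.4% → percutaneous nephrolithotomy
Large stones: percutaneous nephrolithotomy 17/113 = 15.0%, open surgery 9/98 = 9.2% → percutaneous nephrolithotomy
Overall: percutaneous nephrolithotomy 28/128 = 21.9%, open surgery 14/105 = 13.3% → percutaneous nephrolithotomy
Percutaneous nephrolithotomy wins overall and in every stone group — no reversal.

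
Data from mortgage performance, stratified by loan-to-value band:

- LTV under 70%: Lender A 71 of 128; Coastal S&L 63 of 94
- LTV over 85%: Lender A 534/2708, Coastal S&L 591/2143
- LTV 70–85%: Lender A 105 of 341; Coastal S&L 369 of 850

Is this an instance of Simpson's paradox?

No

LTV under 70%: Lender A 71/128 = 55.5%, Coastal S&L 63/94 = 67.0% → Coastal S&L
LTV over 85%: Lender A 534/2708 = 19.7%, Coastal S&L 591/2143 = 27.6% → Coastal S&L
LTV 70–85%: Lender A 105/341 = 30.8%, Coastal S&L 369/850 = 43.4% → Coastal S&L
Overall: Lender A 710/3177 = 22.3%, Coastal S&L 1023/3087 = 33.1% → Coastal S&L
Coastal S&L wins overall and in every loan-to-value group — no reversal.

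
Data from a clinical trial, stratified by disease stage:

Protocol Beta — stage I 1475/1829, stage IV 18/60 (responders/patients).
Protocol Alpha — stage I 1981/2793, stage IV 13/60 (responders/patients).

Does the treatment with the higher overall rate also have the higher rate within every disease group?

Stage I: Protocol Beta 1475/1829 = 80.6%, Protocol Alpha 1981/2793 = 70.9% → Protocol Beta
Stage IV: Protocol Beta 18/60 = 30.0%, Protocol Alpha 13/60 = 21.7% → Protocol Beta
Overall: Protocol Beta 1493/1889 = 79.0%, Protocol Alpha 1994/2853 = 69.9% → Protocol Beta
Protocol Beta wins overall and in every disease group — no reversal.

Yes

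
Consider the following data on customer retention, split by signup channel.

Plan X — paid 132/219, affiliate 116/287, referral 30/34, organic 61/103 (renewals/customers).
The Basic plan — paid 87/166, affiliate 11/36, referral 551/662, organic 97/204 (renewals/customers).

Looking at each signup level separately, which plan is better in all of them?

Plan X

Paid: Plan X 132/219 = 60.3%, the Basic plan 87/166 = 52.4% → Plan X
Affiliate: Plan X 116/287 = 40.4%, the Basic plan 11/36 = 30.6% → Plan X
Referral: Plan X 30/34 = 88.2%, the Basic plan 551/662 = 83.2% → Plan X
Organic: Plan X 61/103 = 59.2%, the Basic plan 97/204 = 47.5% → Plan X
Plan X has the higher rate in all 4 groups.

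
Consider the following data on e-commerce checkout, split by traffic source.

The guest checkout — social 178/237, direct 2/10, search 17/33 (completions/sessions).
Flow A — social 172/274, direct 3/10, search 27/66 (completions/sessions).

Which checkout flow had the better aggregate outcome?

Social: the guest checkout 178/237 = 75.1%, Flow A 172/274 = 62.8% → the guest checkout
Direct: the guest checkout 2/10 = 20.0%, Flow A 3/10 = 30.0% → Flow A
Search: the guest checkout 17/33 = 51.5%, Flow A 27/66 = 40.9% → the guest checkout
Overall: the guest checkout 197/280 = 70.4%, Flow A 202/350 = 57.7% → the guest checkout
(Neither sweeps every traffic group, but the guest checkout has the higher pooled rate.)

the guest checkout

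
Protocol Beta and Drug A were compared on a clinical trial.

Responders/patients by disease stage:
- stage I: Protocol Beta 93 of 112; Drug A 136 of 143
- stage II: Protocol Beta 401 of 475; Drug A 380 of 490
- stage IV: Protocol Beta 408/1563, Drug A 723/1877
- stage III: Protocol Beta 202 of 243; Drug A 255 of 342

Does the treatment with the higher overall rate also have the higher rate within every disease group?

Stage I: Protocol Beta 93/112 = 83.0%, Drug A 136/143 = 95.1% → Drug A
Stage II: Protocol Beta 401/475 = 84.4%, Drug A 380/490 = 77.6% → Protocol Beta
Stage IV: Protocol Beta 408/1563 = 26.1%, Drug A 723/1877 = 38.5% → Drug A
Stage III: Protocol Beta 202/243 = 83.1%, Drug A 255/342 = 74.6% → Protocol Beta
Overall: Protocol Beta 1104/2393 = 46.1%, Drug A 1494/2852 = 52.4% → Drug A
Neither sweeps: Protocol Beta wins 2 of 4 groups, Drug A wins 2. Drug A wins overall but not every group — no Simpson reversal.

No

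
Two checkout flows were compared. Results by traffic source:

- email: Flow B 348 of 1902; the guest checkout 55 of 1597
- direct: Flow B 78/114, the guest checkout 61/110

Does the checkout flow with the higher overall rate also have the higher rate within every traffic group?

Email: Flow B 348/1902 = 18.3%, the guest checkout 55/1597 = 3.4% → Flow B
Direct: Flow B 78/114 = 68.4%, the guest checkout 61/110 = 55.5% → Flow B
Overall: Flow B 426/2016 = 21.1%, the guest checkout 116/1707 = 6.8% → Flow B
Flow B wins overall and in every traffic group — no reversal.

Yes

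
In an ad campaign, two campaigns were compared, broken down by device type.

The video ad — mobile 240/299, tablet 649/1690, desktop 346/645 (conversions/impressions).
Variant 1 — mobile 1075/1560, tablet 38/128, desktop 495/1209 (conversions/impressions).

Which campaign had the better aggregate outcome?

Variant 1

Mobile: the video ad 240/299 = 80.3%, Variant 1 1075/1560 = 68.9% → the video ad
Tablet: the video ad 649/1690 = 38.4%, Variant 1 38/128 = 29.7% → the video ad
Desktop: the video ad 346/645 = 53.6%, Variant 1 495/1209 = 40.9% → the video ad
Overall: the video ad 1235/2634 = 46.9%, Variant 1 1608/2897 = 55.5% → Variant 1
(The video ad wins every device group but Variant 1 wins overall — the video ad's impressions skew toward the low-rate tablet group.)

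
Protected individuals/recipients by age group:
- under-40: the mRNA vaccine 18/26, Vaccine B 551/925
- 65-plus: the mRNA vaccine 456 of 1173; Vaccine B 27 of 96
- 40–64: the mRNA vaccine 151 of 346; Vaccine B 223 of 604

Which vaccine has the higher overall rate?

Vaccine B

Under-40: the mRNA vaccine 18/26 = 69.2%, Vaccine B 551/925 = 59.6% → the mRNA vaccine
65-plus: the mRNA vaccine 456/1173 = 38.9%, Vaccine B 27/96 = 28.1% → the mRNA vaccine
40–64: the mRNA vaccine 151/346 = 43.6%, Vaccine B 223/604 = 36.9% → the mRNA vaccine
Overall: the mRNA vaccine 625/1545 = 40.5%, Vaccine B 801/1625 = 49.3% → Vaccine B
(The mRNA vaccine wins every age group but Vaccine B wins overall — the mRNA vaccine's recipients skew toward the low-rate 65-plus group.)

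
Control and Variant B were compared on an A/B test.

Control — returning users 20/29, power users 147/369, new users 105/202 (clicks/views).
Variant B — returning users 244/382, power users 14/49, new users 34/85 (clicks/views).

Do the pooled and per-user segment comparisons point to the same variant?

Returning users: Control 20/29 = 69.0%, Variant B 244/382 = 63.9% → Control
Power users: Control 147/369 = 39.8%, Variant B 14/49 = 28.6% → Control
New users: Control 105/202 = 52.0%, Variant B 34/85 = 40.0% → Control
Overall: Control 272/600 = 45.3%, Variant B 292/516 = 56.6% → Variant B
Control wins each user group but Variant B wins overall — the comparison reverses. Control's views skew toward power users, which has a lower base rate.

No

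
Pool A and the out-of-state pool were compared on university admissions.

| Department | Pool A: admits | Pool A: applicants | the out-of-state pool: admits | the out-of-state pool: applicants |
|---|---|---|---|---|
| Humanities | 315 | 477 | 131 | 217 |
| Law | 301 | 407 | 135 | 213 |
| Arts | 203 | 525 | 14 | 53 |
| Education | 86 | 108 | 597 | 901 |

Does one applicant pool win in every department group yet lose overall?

Humanities: Pool A 315/477 = 66.0%, the out-of-state pool 131/217 = 60.4% → Pool A
Law: Pool A 301/407 = 74.0%, the out-of-state pool 135/213 = 63.4% → Pool A
Arts: Pool A 203/525 = 38.7%, the out-of-state pool 14/53 = 26.4% → Pool A
Education: Pool A 86/108 = 79.6%, the out-of-state pool 597/901 = 66.3% → Pool A
Overall: Pool A 905/1517 = 59.7%, the out-of-state pool 877/1384 = 63.4% → the out-of-state pool
Pool A wins each department group but the out-of-state pool wins overall — the comparison reverses. Pool A's applicants skew toward Arts, which has a lower base rate.

Yes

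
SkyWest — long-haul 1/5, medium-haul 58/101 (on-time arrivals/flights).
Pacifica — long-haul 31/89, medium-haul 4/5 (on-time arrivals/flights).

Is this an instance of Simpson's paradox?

Long-haul: SkyWest 1/5 = 20.0%, Pacifica 31/89 = 34.8% → Pacifica
Medium-haul: SkyWest 58/101 = 57.4%, Pacifica 4/5 = 80.0% → Pacifica
Overall: SkyWest 59/106 = 55.7%, Pacifica 35/94 = 37.2% → SkyWest
Pacifica wins each route group but SkyWest wins overall — the comparison reverses. Pacifica's flights skew toward long-haul, which has a lower base rate.

Yes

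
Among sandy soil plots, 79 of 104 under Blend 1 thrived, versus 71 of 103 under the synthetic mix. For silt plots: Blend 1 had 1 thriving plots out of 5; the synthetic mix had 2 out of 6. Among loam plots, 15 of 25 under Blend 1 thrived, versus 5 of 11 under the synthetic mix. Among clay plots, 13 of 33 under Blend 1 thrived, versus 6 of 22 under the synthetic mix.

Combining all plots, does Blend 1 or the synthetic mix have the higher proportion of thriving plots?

Sandy soil: Blend 1 79/104 = 76.0%, the synthetic mix 71/103 = 68.9% → Blend 1
Silt: Blend 1 1/5 = 20.0%, the synthetic mix 2/6 = 33.3% → the synthetic mix
Loam: Blend 1 15/25 = 60.0%, the synthetic mix 5/11 = 45.5% → Blend 1
Clay: Blend 1 13/33 = 39.4%, the synthetic mix 6/22 = 27.3% → Blend 1
Overall: Blend 1 108/167 = 64.7%, the synthetic mix 84/142 = 59.2% → Blend 1
(Neither sweeps every soil group, but Blend 1 has the higher pooled rate.)

Blend 1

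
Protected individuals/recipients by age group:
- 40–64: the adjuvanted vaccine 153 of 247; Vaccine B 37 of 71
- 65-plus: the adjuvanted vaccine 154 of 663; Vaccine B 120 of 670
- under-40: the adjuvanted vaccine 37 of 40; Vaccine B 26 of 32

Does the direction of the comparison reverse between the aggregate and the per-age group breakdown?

40–64: the adjuvanted vaccine 153/247 = 61.9%, Vaccine B 37/71 = 52.1% → the adjuvanted vaccine
65-plus: the adjuvanted vaccine 154/663 = 23.2%, Vaccine B 120/670 = 17.9% → the adjuvanted vaccine
Under-40: the adjuvanted vaccine 37/40 = 92.5%, Vaccine B 26/32 = 81.2% → the adjuvanted vaccine
Overall: the adjuvanted vaccine 344/950 = 36.2%, Vaccine B 183/773 = 23.7% → the adjuvanted vaccine
The adjuvanted vaccine wins overall and in every age group — no reversal.

No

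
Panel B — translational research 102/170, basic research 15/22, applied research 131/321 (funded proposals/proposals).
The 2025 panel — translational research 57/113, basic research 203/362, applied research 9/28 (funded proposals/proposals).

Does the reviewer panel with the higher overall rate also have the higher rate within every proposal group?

No

Translational research: Panel B 102/170 = 60.0%, the 2025 panel 57/113 = 50.4% → Panel B
Basic research: Panel B 15/22 = 68.2%, the 2025 panel 203/362 = 56.1% → Panel B
Applied research: Panel B 131/321 = 40.8%, the 2025 panel 9/28 = 32.1% → Panel B
Overall: Panel B 248/513 = 48.3%, the 2025 panel 269/503 = 53.5% → the 2025 panel
Panel B wins each proposal group but the 2025 panel wins overall — the comparison reverses. Panel B's proposals skew toward applied research, which has a lower base rate.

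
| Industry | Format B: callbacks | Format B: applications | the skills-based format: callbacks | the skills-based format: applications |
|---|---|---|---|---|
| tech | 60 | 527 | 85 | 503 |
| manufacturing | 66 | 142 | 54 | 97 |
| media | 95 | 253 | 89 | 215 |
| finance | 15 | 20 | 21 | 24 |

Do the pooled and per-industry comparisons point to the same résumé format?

Tech: Format B 60/527 = 11.4%, the skills-based format 85/503 = 16.9% → the skills-based format
Manufacturing: Format B 66/142 = 46.5%, the skills-based format 54/97 = 55.7% → the skills-based format
Media: Format B 95/253 = 37.5%, the skills-based format 89/215 = 41.4% → the skills-based format
Finance: Format B 15/20 = 75.0%, the skills-based format 21/24 = 87.5% → the skills-based format
Overall: Format B 236/942 = 25.1%, the skills-based format 249/839 = 29.7% → the skills-based format
The skills-based format wins overall and in every industry group — no reversal.

Yes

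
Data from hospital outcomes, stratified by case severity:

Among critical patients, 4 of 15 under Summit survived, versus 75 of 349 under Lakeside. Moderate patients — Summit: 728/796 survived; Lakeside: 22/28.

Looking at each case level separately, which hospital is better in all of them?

Critical: Summit 4/15 = 26.7%, Lakeside 75/349 = 21.5% → Summit
Moderate: Summit 728/796 = 91.5%, Lakeside 22/28 = 78.6% → Summit
Summit has the higher rate in both groups.

Summit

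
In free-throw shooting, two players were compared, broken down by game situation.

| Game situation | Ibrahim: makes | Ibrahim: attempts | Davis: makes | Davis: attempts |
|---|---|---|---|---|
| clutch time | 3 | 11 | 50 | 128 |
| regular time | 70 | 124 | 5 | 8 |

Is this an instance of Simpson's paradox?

Yes

Clutch time: Ibrahim 3/11 = 27.3%, Davis 50/128 = 39.1% → Davis
Regular time: Ibrahim 70/124 = 56.5%, Davis 5/8 = 62.5% → Davis
Overall: Ibrahim 73/135 = 54.1%, Davis 55/136 = 40.4% → Ibrahim
Davis wins each game group but Ibrahim wins overall — the comparison reverses. Davis's attempts skew toward clutch time, which has a lower base rate.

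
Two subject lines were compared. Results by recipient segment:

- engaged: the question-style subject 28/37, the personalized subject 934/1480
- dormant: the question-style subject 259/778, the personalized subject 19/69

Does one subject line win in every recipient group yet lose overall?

Engaged: the question-style subject 28/37 = 75.7%, the personalized subject 934/1480 = 63.1% → the question-style subject
Dormant: the question-style subject 259/778 = 33.3%, the personalized subject 19/69 = 27.5% → the question-style subject
Overall: the question-style subject 287/815 = 35.2%, the personalized subject 953/1549 = 61.5% → the personalized subject
The question-style subject wins each recipient group but the personalized subject wins overall — the comparison reverses. The question-style subject's sends skew toward dormant, which has a lower base rate.

Yes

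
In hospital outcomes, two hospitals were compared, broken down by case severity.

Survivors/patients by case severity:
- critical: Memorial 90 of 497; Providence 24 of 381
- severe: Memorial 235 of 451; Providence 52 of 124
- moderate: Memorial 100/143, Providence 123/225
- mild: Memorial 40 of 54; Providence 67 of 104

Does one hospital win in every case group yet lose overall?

Critical: Memorial 90/497 = 18.1%, Providence 24/381 = 6.3% → Memorial
Severe: Memorial 235/451 = 52.1%, Providence 52/124 = 41.9% → Memorial
Moderate: Memorial 100/143 = 69.9%, Providence 123/225 = 54.7% → Memorial
Mild: Memorial 40/54 = 74.1%, Providence 67/104 = 64.4% → Memorial
Overall: Memorial 465/1145 = 40.6%, Providence 266/834 = 31.9% → Memorial
Memorial wins overall and in every case group — no reversal.

No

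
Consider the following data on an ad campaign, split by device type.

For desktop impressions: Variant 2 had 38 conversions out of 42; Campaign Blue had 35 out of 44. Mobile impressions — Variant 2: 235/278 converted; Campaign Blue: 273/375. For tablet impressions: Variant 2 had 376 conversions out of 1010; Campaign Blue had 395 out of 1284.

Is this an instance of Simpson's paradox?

No

Desktop: Variant 2 38/42 = 90.5%, Campaign Blue 35/44 = 79.5% → Variant 2
Mobile: Variant 2 235/278 = 84.5%, Campaign Blue 273/375 = 72.8% → Variant 2
Tablet: Variant 2 376/1010 = 37.2%, Campaign Blue 395/1284 = 30.8% → Variant 2
Overall: Variant 2 649/1330 = 48.8%, Campaign Blue 703/1703 = 41.3% → Variant 2
Variant 2 wins overall and in every device group — no reversal.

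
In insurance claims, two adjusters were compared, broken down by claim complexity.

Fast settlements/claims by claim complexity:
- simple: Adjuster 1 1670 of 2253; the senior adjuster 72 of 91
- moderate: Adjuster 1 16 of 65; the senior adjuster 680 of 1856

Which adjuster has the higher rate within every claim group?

Simple: Adjuster 1 1670/2253 = 74.1%, the senior adjuster 72/91 = 79.1% → the senior adjuster
Moderate: Adjuster 1 16/65 = 24.6%, the senior adjuster 680/1856 = 36.6% → the senior adjuster
The senior adjuster has the higher rate in both groups.

the senior adjuster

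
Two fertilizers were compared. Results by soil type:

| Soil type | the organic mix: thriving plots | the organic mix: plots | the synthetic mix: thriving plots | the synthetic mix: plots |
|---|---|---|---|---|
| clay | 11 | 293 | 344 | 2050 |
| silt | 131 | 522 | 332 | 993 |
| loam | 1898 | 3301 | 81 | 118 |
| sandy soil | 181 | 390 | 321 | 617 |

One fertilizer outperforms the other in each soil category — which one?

Clay: the organic mix 11/293 = 3.8%, the synthetic mix 344/2050 = 16.8% → the synthetic mix
Silt: the organic mix 131/522 = 25.1%, the synthetic mix 332/993 = 33.4% → the synthetic mix
Loam: the organic mix 1898/3301 = 57.5%, the synthetic mix 81/118 = 68.6% → the synthetic mix
Sandy soil: the organic mix 181/390 = 46.4%, the synthetic mix 321/617 = 52.0% → the synthetic mix
The synthetic mix has the higher rate in all 4 groups.

the synthetic mix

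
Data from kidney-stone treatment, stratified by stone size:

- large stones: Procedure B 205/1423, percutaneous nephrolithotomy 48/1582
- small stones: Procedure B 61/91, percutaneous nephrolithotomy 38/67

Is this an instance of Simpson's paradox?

Large stones: Procedure B 205/1423 = 14.4%, percutaneous nephrolithotomy 48/1582 = 3.0% → Procedure B
Small stones: Procedure B 61/91 = 67.0%, percutaneous nephrolithotomy 38/67 = 56.7% → Procedure B
Overall: Procedure B 266/1514 = 17.6%, percutaneous nephrolithotomy 86/1649 = 5.2% → Procedure B
Procedure B wins overall and in every stone group — no reversal.

No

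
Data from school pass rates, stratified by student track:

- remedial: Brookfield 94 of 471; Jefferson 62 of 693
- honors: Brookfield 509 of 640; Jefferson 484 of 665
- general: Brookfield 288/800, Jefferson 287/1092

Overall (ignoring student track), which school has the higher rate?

Brookfield

Remedial: Brookfield 94/471 = 20.0%, Jefferson 62/693 = 8.9% → Brookfield
Honors: Brookfield 509/640 = 79.5%, Jefferson 484/665 = 72.8% → Brookfield
General: Brookfield 288/800 = 36.0%, Jefferson 287/1092 = 26.3% → Brookfield
Overall: Brookfield 891/1911 = 46.6%, Jefferson 833/2450 = 34.0% → Brookfield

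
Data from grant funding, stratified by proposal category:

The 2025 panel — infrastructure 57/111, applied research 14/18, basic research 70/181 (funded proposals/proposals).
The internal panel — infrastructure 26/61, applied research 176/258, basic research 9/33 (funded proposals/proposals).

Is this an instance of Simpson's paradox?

Infrastructure: the 2025 panel 57/111 = 51.4%, the internal panel 26/61 = 42.6% → the 2025 panel
Applied research: the 2025 panel 14/18 = 77.8%, the internal panel 176/258 = 68.2% → the 2025 panel
Basic research: the 2025 panel 70/181 = 38.7%, the internal panel 9/33 = 27.3% → the 2025 panel
Overall: the 2025 panel 141/310 = 45.5%, the internal panel 211/352 = 59.9% → the internal panel
The 2025 panel wins each proposal group but the internal panel wins overall — the comparison reverses. The 2025 panel's proposals skew toward basic research, which has a lower base rate.

Yes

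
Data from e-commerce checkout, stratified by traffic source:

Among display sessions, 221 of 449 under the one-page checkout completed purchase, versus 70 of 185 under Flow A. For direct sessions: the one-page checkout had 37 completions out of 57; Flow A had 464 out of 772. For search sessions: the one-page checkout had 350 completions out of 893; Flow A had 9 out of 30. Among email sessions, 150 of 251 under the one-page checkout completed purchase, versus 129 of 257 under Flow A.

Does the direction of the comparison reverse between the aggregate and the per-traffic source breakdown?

Display: the one-page checkout 221/449 = 49.2%, Flow A 70/185 = 37.8% → the one-page checkout
Direct: the one-page checkout 37/57 = 64.9%, Flow A 464/772 = 60.1% → the one-page checkout
Search: the one-page checkout 350/893 = 39.2%, Flow A 9/30 = 30.0% → the one-page checkout
Email: the one-page checkout 150/251 = 59.8%, Flow A 129/257 = 50.2% → the one-page checkout
Overall: the one-page checkout 758/1650 = 45.9%, Flow A 672/1244 = 54.0% → Flow A
The one-page checkout wins each traffic group but Flow A wins overall — the comparison reverses. The one-page checkout's sessions skew toward search, which has a lower base rate.

Yes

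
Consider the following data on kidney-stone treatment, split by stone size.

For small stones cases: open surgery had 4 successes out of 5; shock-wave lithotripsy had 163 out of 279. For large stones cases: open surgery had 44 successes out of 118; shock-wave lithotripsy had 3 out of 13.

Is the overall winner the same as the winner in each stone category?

Small stones: open surgery 4/5 = 80.0%, shock-wave lithotripsy 163/279 = 58.4% → open surgery
Large stones: open surgery 44/118 = 37.3%, shock-wave lithotripsy 3/13 = 23.1% → open surgery
Overall: open surgery 48/123 = 39.0%, shock-wave lithotripsy 166/292 = 56.8% → shock-wave lithotripsy
Open surgery wins each stone group but shock-wave lithotripsy wins overall — the comparison reverses. Open surgery's cases skew toward large stones, which has a lower base rate.

No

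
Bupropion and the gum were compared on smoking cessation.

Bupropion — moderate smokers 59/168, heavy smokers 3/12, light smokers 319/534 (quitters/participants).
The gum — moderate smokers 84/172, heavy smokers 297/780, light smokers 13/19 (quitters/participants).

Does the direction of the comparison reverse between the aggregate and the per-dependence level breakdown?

Moderate smokers: bupropion 59/168 = 35.1%, the gum 84/172 = 48.8% → the gum
Heavy smokers: bupropion 3/12 = 25.0%, the gum 297/780 = 38.1% → the gum
Light smokers: bupropion 319/534 = 59.7%, the gum 13/19 = 68.4% → the gum
Overall: bupropion 381/714 = 53.4%, the gum 394/971 = 40.6% → bupropion
The gum wins each dependence group but bupropion wins overall — the comparison reverses. The gum's participants skew toward heavy smokers, which has a lower base rate.

Yes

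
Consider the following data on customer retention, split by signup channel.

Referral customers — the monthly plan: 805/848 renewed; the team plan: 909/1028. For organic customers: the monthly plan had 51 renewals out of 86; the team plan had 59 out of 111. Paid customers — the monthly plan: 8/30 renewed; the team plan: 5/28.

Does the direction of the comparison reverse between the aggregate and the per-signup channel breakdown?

Referral: the monthly plan 805/848 = 94.9%, the team plan 909/1028 = 88.4% → the monthly plan
Organic: the monthly plan 51/86 = 59.3%, the team plan 59/111 = 53.2% → the monthly plan
Paid: the monthly plan 8/30 = 26.7%, the team plan 5/28 = 17.9% → the monthly plan
Overall: the monthly plan 864/964 = 89.6%, the team plan 973/1167 = 83.4% → the monthly plan
The monthly plan wins overall and in every signup group — no reversal.

No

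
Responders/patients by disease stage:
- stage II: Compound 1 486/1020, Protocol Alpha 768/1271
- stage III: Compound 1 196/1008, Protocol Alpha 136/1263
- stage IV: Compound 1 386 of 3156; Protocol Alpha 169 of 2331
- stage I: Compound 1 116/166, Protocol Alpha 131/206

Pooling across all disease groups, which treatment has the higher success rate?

Stage II: Compound 1 486/1020 = 47.6%, Protocol Alpha 768/1271 = 60.4% → Protocol Alpha
Stage III: Compound 1 196/1008 = 19.4%, Protocol Alpha 136/1263 = 10.8% → Compound 1
Stage IV: Compound 1 386/3156 = 12.2%, Protocol Alpha 169/2331 = 7.3% → Compound 1
Stage I: Compound 1 116/166 = 69.9%, Protocol Alpha 131/206 = 63.6% → Compound 1
Overall: Compound 1 1184/5350 = 22.1%, Protocol Alpha 1204/5071 = 23.7% → Protocol Alpha
(Neither sweeps every disease group, but Protocol Alpha has the higher pooled rate.)

Protocol Alpha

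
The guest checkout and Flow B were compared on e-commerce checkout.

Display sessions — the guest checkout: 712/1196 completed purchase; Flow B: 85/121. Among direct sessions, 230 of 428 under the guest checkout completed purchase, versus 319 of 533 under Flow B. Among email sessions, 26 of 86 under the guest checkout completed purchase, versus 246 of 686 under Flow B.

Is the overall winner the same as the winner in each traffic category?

No

Display: the guest checkout 712/1196 = 59.5%, Flow B 85/121 = 70.2% → Flow B
Direct: the guest checkout 230/428 = 53.7%, Flow B 319/533 = 59.8% → Flow B
Email: the guest checkout 26/86 = 30.2%, Flow B 246/686 = 35.9% → Flow B
Overall: the guest checkout 968/1710 = 56.6%, Flow B 650/1340 = 48.5% → the guest checkout
Flow B wins each traffic group but the guest checkout wins overall — the comparison reverses. Flow B's sessions skew toward email, which has a lower base rate.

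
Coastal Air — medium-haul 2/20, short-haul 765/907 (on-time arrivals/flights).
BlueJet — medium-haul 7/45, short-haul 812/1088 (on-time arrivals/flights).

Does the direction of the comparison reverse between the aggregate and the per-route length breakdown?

No

Medium-haul: Coastal Air 2/20 = 10.0%, BlueJet 7/45 = 15.6% → BlueJet
Short-haul: Coastal Air 765/907 = 84.3%, BlueJet 812/1088 = 74.6% → Coastal Air
Overall: Coastal Air 767/927 = 82.7%, BlueJet 819/1133 = 72.3% → Coastal Air
Neither sweeps: Coastal Air wins 1 of 2 groups, BlueJet wins 1. Coastal Air wins overall but not every group — no Simpson reversal.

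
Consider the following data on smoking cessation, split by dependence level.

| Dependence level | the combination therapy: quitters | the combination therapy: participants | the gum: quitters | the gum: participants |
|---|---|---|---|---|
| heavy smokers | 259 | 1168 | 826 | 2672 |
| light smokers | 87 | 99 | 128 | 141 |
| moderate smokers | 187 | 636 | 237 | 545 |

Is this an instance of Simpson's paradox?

Heavy smokers: the combination therapy 259/1168 = 22.2%, the gum 826/2672 = 30.9% → the gum
Light smokers: the combination therapy 87/99 = 87.9%, the gum 128/141 = 90.8% → the gum
Moderate smokers: the combination therapy 187/636 = 29.4%, the gum 237/545 = 43.5% → the gum
Overall: the combination therapy 533/1903 = 28.0%, the gum 1191/3358 = 35.5% → the gum
The gum wins overall and in every dependence group — no reversal.

No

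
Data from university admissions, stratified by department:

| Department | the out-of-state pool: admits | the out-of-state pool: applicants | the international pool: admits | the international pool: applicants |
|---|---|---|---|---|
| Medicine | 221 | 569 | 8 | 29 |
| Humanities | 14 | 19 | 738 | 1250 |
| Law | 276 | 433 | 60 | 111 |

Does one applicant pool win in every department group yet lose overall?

Yes

Medicine: the out-of-state pool 221/569 = 38.8%, the international pool 8/29 = 27.6% → the out-of-state pool
Humanities: the out-of-state pool 14/19 = 73.7%, the international pool 738/1250 = 59.0% → the out-of-state pool
Law: the out-of-state pool 276/433 = 63.7%, the international pool 60/111 = 54.1% → the out-of-state pool
Overall: the out-of-state pool 511/1021 = 50.0%, the international pool 806/1390 = 58.0% → the international pool
The out-of-state pool wins each department group but the international pool wins overall — the comparison reverses. The out-of-state pool's applicants skew toward Medicine, which has a lower base rate.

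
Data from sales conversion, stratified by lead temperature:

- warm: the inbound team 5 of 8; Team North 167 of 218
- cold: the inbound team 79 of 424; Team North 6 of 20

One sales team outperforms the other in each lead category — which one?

Team North

Warm: the inbound team 5/8 = 62.5%, Team North 167/218 = 76.6% → Team North
Cold: the inbound team 79/424 = 18.6%, Team North 6/20 = 30.0% → Team North
Team North has the higher rate in both groups.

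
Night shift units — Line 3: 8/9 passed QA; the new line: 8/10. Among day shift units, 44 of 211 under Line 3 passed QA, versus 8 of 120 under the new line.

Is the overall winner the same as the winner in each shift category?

Yes

Night shift: Line 3 8/9 = 88.9%, the new line 8/10 = 80.0% → Line 3
Day shift: Line 3 44/211 = 20.9%, the new line 8/120 = 6.7% → Line 3
Overall: Line 3 52/220 = 23.6%, the new line 16/130 = 12.3% → Line 3
Line 3 wins overall and in every shift group — no reversal.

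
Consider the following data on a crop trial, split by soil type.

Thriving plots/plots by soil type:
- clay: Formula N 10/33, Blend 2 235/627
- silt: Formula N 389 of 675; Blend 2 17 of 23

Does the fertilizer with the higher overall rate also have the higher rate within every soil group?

No

Clay: Formula N 10/33 = 30.3%, Blend 2 235/627 = 37.5% → Blend 2
Silt: Formula N 389/675 = 57.6%, Blend 2 17/23 = 73.9% → Blend 2
Overall: Formula N 399/708 = 56.4%, Blend 2 252/650 = 38.8% → Formula N
Blend 2 wins each soil group but Formula N wins overall — the comparison reverses. Blend 2's plots skew toward clay, which has a lower base rate.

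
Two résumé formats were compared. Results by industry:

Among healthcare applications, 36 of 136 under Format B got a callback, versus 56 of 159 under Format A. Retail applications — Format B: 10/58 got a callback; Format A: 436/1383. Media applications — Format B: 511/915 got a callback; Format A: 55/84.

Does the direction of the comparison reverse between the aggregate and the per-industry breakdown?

Healthcare: Format B 36/136 = 26.5%, Format A 56/159 = 35.2% → Format A
Retail: Format B 10/58 = 17.2%, Format A 436/1383 = 31.5% → Format A
Media: Format B 511/915 = 55.8%, Format A 55/84 = 65.5% → Format A
Overall: Format B 557/1109 = 50.2%, Format A 547/1626 = 33.6% → Format B
Format A wins each industry group but Format B wins overall — the comparison reverses. Format A's applications skew toward retail, which has a lower base rate.

Yes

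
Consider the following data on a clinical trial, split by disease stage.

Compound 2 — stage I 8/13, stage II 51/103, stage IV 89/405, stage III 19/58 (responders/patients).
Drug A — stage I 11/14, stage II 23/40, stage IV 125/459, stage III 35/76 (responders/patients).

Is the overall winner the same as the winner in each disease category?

Yes

Stage I: Compound 2 8/13 = 61.5%, Drug A 11/14 = 78.6% → Drug A
Stage II: Compound 2 51/103 = 49.5%, Drug A 23/40 = 57.5% → Drug A
Stage IV: Compound 2 89/405 = 22.0%, Drug A 125/459 = 27.2% → Drug A
Stage III: Compound 2 19/58 = 32.8%, Drug A 35/76 = 46.1% → Drug A
Overall: Compound 2 167/579 = 28.8%, Drug A 194/589 = 32.9% → Drug A
Drug A wins overall and in every disease group — no reversal.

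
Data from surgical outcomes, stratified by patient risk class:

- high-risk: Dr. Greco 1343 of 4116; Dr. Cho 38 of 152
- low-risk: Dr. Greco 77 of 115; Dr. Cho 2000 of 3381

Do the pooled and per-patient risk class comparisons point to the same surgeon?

No

High-risk: Dr. Greco 1343/4116 = 32.6%, Dr. Cho 38/152 = 25.0% → Dr. Greco
Low-risk: Dr. Greco 77/115 = 67.0%, Dr. Cho 2000/3381 = 59.2% → Dr. Greco
Overall: Dr. Greco 1420/4231 = 33.6%, Dr. Cho 2038/3533 = 57.7% → Dr. Cho
Dr. Greco wins each patient risk group but Dr. Cho wins overall — the comparison reverses. Dr. Greco's operations skew toward high-risk, which has a lower base rate.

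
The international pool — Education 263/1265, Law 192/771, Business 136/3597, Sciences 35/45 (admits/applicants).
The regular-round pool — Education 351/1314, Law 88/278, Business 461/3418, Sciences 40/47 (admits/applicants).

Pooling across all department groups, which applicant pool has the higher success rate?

Education: the international pool 263/1265 = 20.8%, the regular-round pool 351/1314 = 26.7% → the regular-round pool
Law: the international pool 192/771 = 24.9%, the regular-round pool 88/278 = 31.7% → the regular-round pool
Business: the international pool 136/3597 = 3.8%, the regular-round pool 461/3418 = 13.5% → the regular-round pool
Sciences: the international pool 35/45 = 77.8%, the regular-round pool 40/47 = 85.1% → the regular-round pool
Overall: the international pool 626/5678 = 11.0%, the regular-round pool 940/5057 = 18.6% → the regular-round pool

the regular-round pool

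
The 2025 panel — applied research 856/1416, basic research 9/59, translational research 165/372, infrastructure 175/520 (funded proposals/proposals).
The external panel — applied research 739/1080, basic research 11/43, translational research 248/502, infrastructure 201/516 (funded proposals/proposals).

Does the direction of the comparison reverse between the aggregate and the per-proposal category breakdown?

No

Applied research: the 2025 panel 856/1416 = 60.5%, the external panel 739/1080 = 68.4% → the external panel
Basic research: the 2025 panel 9/59 = 15.3%, the external panel 11/43 = 25.6% → the external panel
Translational research: the 2025 panel 165/372 = 44.4%, the external panel 248/502 = 49.4% → the external panel
Infrastructure: the 2025 panel 175/520 = 33.7%, the external panel 201/516 = 39.0% → the external panel
Overall: the 2025 panel 1205/2367 = 50.9%, the external panel 1199/2141 = 56.0% → the external panel
The external panel wins overall and in every proposal group — no reversal.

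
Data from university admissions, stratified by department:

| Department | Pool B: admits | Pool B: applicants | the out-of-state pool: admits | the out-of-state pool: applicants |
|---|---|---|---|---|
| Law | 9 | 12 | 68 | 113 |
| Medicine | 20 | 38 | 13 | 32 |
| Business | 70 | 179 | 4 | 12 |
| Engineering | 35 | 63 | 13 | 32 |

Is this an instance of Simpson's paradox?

Yes

Law: Pool B 9/12 = 75.0%, the out-of-state pool 68/113 = 60.2% → Pool B
Medicine: Pool B 20/38 = 52.6%, the out-of-state pool 13/32 = 40.6% → Pool B
Business: Pool B 70/179 = 39.1%, the out-of-state pool 4/12 = 33.3% → Pool B
Engineering: Pool B 35/63 = 55.6%, the out-of-state pool 13/32 = 40.6% → Pool B
Overall: Pool B 134/292 = 45.9%, the out-of-state pool 98/189 = 51.9% → the out-of-state pool
Pool B wins each department group but the out-of-state pool wins overall — the comparison reverses. Pool B's applicants skew toward Business, which has a lower base rate.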